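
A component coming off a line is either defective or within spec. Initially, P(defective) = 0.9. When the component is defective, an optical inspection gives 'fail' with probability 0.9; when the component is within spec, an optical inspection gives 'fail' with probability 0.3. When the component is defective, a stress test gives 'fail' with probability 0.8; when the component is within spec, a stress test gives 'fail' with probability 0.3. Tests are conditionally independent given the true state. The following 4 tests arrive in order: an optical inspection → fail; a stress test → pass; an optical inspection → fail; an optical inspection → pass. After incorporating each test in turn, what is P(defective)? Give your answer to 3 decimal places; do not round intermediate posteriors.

0.768

After an optical inspection='fail': P(defective) = 0.9·0.9000 / (0.9·0.9000 + 0.3·0.1000) ≈ 0.9643
After a stress test='pass': P(defective) = 0.2·0.9643 / (0.2·0.9643 + 0.7·0.0357) ≈ 0.8852
After an optical inspection='fail': P(defective) = 0.9·0.8852 / (0.9·0.8852 + 0.3·0.1148) ≈ 0.9586
After an optical inspection='pass': P(defective) = 0.1·0.9586 / (0.1·0.9586 + 0.7·0.0414) ≈ 0.7678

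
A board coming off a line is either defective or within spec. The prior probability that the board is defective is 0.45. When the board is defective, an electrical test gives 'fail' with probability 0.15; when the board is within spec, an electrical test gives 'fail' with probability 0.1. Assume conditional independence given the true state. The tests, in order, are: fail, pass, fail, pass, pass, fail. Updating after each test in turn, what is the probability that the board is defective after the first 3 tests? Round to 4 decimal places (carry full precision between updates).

Each posterior becomes the prior for the next update.
After 'fail': P(defective) = 0.15·0.4500 / (0.15·0.4500 + 0.1·0.5500) ≈ 0.5510
After 'pass': P(defective) = 0.85·0.5510 / (0.85·0.5510 + 0.9·0.4490) ≈ 0.5368
After 'fail': P(defective) = 0.15·0.5368 / (0.15·0.5368 + 0.1·0.4632) ≈ 0.6349

0.6349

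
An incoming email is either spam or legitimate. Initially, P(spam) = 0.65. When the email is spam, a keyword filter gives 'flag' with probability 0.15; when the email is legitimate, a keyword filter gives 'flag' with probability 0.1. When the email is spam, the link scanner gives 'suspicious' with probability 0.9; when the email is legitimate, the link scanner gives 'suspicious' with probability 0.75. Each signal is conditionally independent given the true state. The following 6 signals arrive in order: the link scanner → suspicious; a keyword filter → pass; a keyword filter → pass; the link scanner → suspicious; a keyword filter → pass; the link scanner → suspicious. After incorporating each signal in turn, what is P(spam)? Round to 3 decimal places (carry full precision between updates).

Apply Bayes' rule sequentially, carrying P(spam) forward.
After the link scanner='suspicious': P(spam) = 0.9·0.6500 / (0.9·0.6500 + 0.75·0.3500) ≈ 0.6903
After a keyword filter='pass': P(spam) = 0.85·0.6903 / (0.85·0.6903 + 0.9·0.3097) ≈ 0.6779
After a keyword filter='pass': P(spam) = 0.85·0.6779 / (0.85·0.6779 + 0.9·0.3221) ≈ 0.6653
After the link scanner='suspicious': P(spam) = 0.9·0.6653 / (0.9·0.6653 + 0.75·0.3347) ≈ 0.7046
After a keyword filter='pass': P(spam) = 0.85·0.7046 / (0.85·0.7046 + 0.9·0.2954) ≈ 0.6926
After the link scanner='suspicious': P(spam) = 0.9·0.6926 / (0.9·0.6926 + 0.75·0.3074) ≈ 0.7300

0.730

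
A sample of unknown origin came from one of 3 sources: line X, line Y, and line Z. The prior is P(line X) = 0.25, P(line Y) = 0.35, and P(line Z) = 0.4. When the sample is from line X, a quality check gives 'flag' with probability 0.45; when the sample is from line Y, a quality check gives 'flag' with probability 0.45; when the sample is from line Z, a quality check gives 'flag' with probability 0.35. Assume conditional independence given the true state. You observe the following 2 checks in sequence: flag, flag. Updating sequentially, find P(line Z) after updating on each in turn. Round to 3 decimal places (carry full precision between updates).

After 'flag': normaliser = 0.45·0.2500 + 0.45·0.3500 + 0.35·0.4000; P(line X) ≈ 0.2744, P(line Y) ≈ 0.3841, P(line Z) ≈ 0.3415
After 'flag': normaliser = 0.45·0.2744 + 0.45·0.3841 + 0.35·0.3415; P(line X) ≈ 0.2969, P(line Y) ≈ 0.4157, P(line Z) ≈ 0.2874

0.287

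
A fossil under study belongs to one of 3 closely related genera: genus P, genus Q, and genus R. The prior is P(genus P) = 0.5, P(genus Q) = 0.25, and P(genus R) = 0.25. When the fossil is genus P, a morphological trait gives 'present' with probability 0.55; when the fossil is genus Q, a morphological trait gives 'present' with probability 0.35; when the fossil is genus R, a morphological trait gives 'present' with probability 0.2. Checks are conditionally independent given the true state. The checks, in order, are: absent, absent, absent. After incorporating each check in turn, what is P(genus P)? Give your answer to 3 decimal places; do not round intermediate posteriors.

After 'absent': normaliser = 0.45·0.5000 + 0.65·0.2500 + 0.8·0.2500; P(genus P) ≈ 0.3830, P(genus Q) ≈ 0.2766, P(genus R) ≈ 0.3404
After 'absent': normaliser = 0.45·0.3830 + 0.65·0.2766 + 0.8·0.3404; P(genus P) ≈ 0.2760, P(genus Q) ≈ 0.2879, P(genus R) ≈ 0.4361
After 'absent': normaliser = 0.45·0.2760 + 0.65·0.2879 + 0.8·0.4361; P(genus P) ≈ 0.1881, P(genus Q) ≈ 0.2834, P(genus R) ≈ 0.5284

0.188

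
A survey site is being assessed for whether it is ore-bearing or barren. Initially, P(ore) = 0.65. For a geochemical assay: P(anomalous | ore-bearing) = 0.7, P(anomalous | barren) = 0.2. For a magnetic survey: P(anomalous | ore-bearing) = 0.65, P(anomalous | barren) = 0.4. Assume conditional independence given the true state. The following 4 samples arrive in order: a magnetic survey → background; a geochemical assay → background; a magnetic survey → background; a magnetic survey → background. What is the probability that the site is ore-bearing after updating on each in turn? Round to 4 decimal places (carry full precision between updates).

After a magnetic survey='background': P(ore) = 0.35·0.6500 / (0.35·0.6500 + 0.6·0.3500) ≈ 0.5200
After a geochemical assay='background': P(ore) = 0.3·0.5200 / (0.3·0.5200 + 0.8·0.4800) ≈ 0.2889
After a magnetic survey='background': P(ore) = 0.35·0.2889 / (0.35·0.2889 + 0.6·0.7111) ≈ 0.1916
After a magnetic survey='background': P(ore) = 0.35·0.1916 / (0.35·0.1916 + 0.6·0.8084) ≈ 0.1214

0.1214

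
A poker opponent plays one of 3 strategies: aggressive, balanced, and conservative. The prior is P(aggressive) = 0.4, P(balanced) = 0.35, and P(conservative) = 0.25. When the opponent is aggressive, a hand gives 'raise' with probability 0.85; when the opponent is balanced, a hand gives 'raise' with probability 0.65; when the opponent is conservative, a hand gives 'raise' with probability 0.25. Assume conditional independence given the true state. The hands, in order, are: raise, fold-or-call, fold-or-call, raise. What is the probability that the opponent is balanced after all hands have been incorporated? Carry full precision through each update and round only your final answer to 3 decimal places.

0.542

Apply Bayes' rule sequentially, carrying P(balanced) forward.
After 'raise': normaliser = 0.85·0.4000 + 0.65·0.3500 + 0.25·0.2500; P(aggressive) ≈ 0.5397, P(balanced) ≈ 0.3611, P(conservative) ≈ 0.0992
After 'fold-or-call': normaliser = 0.15·0.5397 + 0.35·0.3611 + 0.75·0.0992; P(aggressive) ≈ 0.2873, P(balanced) ≈ 0.4486, P(conservative) ≈ 0.2641
After 'fold-or-call': normaliser = 0.15·0.2873 + 0.35·0.4486 + 0.75·0.2641; P(aggressive) ≈ 0.1082, P(balanced) ≈ 0.3943, P(conservative) ≈ 0.4974
After 'raise': normaliser = 0.85·0.1082 + 0.65·0.3943 + 0.25·0.4974; P(aggressive) ≈ 0.1946, P(balanced) ≈ 0.5423, P(conservative) ≈ 0.2631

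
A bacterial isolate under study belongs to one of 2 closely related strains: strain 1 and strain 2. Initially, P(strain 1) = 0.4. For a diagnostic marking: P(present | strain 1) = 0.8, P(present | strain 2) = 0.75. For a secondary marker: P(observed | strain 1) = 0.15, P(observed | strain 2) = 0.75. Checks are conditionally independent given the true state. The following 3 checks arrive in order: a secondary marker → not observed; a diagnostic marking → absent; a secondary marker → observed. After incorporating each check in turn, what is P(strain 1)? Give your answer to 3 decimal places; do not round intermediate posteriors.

After a secondary marker='not observed': P(strain 1) = 0.85·0.4000 / (0.85·0.4000 + 0.25·0.6000) ≈ 0.6939
After a diagnostic marking='absent': P(strain 1) = 0.2·0.6939 / (0.2·0.6939 + 0.25·0.3061) ≈ 0.6445
After a secondary marker='observed': P(strain 1) = 0.15·0.6445 / (0.15·0.6445 + 0.75·0.3555) ≈ 0.2661

0.266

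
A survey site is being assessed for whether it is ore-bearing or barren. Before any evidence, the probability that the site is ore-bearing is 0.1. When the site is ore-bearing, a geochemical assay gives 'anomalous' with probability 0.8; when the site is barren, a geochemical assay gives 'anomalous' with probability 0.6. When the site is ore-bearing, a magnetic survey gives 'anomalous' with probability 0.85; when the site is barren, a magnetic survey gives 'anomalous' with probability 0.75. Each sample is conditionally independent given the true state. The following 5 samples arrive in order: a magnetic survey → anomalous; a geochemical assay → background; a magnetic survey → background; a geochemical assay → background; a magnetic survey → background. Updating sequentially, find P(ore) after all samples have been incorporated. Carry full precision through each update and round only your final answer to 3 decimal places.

After a magnetic survey='anomalous': P(ore) = 0.85·0.1000 / (0.85·0.1000 + 0.75·0.9000) ≈ 0.1118
After a geochemical assay='background': P(ore) = 0.2·0.1118 / (0.2·0.1118 + 0.4·0.8882) ≈ 0.0592
After a magnetic survey='background': P(ore) = 0.15·0.0592 / (0.15·0.0592 + 0.25·0.9408) ≈ 0.0364
After a geochemical assay='background': P(ore) = 0.2·0.0364 / (0.2·0.0364 + 0.4·0.9636) ≈ 0.0185
After a magnetic survey='background': P(ore) = 0.15·0.0185 / (0.15·0.0185 + 0.25·0.9815) ≈ 0.0112

0.011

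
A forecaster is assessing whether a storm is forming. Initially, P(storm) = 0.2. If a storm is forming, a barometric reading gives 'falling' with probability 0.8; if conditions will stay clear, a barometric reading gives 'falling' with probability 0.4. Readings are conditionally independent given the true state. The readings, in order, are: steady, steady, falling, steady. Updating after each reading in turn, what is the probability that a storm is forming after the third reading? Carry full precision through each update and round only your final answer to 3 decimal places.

0.053

Each posterior becomes the prior for the next update.
After 'steady': P(storm) = 0.2·0.2000 / (0.2·0.2000 + 0.6·0.8000) ≈ 0.0769
After 'steady': P(storm) = 0.2·0.0769 / (0.2·0.0769 + 0.6·0.9231) ≈ 0.0270
After 'falling': P(storm) = 0.8·0.0270 / (0.8·0.0270 + 0.4·0.9730) ≈ 0.0526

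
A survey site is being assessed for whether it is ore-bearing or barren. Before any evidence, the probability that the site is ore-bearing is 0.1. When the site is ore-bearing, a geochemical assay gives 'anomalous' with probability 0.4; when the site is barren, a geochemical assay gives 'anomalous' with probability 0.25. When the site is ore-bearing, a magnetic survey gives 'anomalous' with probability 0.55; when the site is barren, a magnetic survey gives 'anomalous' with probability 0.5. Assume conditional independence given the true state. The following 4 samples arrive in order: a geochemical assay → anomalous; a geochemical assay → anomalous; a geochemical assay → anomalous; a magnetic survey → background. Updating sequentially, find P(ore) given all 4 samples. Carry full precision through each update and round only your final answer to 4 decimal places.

Apply Bayes' rule sequentially, carrying P(ore) forward.
After a geochemical assay='anomalous': P(ore) = 0.4·0.1000 / (0.4·0.1000 + 0.25·0.9000) ≈ 0.1509
After a geochemical assay='anomalous': P(ore) = 0.4·0.1509 / (0.4·0.1509 + 0.25·0.8491) ≈ 0.2215
After a geochemical assay='anomalous': P(ore) = 0.4·0.2215 / (0.4·0.2215 + 0.25·0.7785) ≈ 0.3128
After a magnetic survey='background': P(ore) = 0.45·0.3128 / (0.45·0.3128 + 0.5·0.6872) ≈ 0.2906

0.2906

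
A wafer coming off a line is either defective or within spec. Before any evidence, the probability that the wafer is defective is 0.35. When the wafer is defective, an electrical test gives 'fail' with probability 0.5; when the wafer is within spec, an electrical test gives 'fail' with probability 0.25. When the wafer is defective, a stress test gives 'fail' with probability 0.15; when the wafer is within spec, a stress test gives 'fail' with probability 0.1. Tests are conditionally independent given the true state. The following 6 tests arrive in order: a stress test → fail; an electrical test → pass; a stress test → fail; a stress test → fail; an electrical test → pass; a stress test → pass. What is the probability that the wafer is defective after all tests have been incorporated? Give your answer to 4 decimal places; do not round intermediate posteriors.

After a stress test='fail': P(defective) = 0.15·0.3500 / (0.15·0.3500 + 0.1·0.6500) ≈ 0.4468
After an electrical test='pass': P(defective) = 0.5·0.4468 / (0.5·0.4468 + 0.75·0.5532) ≈ 0.3500
After a stress test='fail': P(defective) = 0.15·0.3500 / (0.15·0.3500 + 0.1·0.6500) ≈ 0.4468
After a stress test='fail': P(defective) = 0.15·0.4468 / (0.15·0.4468 + 0.1·0.5532) ≈ 0.5478
After an electrical test='pass': P(defective) = 0.5·0.5478 / (0.5·0.5478 + 0.75·0.4522) ≈ 0.4468
After a stress test='pass': P(defective) = 0.85·0.4468 / (0.85·0.4468 + 0.9·0.5532) ≈ 0.4327

0.4327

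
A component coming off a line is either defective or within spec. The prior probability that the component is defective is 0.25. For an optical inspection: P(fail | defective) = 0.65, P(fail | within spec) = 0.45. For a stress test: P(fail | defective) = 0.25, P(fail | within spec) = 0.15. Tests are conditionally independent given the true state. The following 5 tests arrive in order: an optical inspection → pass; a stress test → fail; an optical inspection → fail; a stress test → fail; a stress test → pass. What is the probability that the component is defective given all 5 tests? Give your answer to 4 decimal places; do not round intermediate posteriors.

0.4289

After an optical inspection='pass': P(defective) = 0.35·0.2500 / (0.35·0.2500 + 0.55·0.7500) ≈ 0.1750
After a stress test='fail': P(defective) = 0.25·0.1750 / (0.25·0.1750 + 0.15·0.8250) ≈ 0.2612
After an optical inspection='fail': P(defective) = 0.65·0.2612 / (0.65·0.2612 + 0.45·0.7388) ≈ 0.3380
After a stress test='fail': P(defective) = 0.25·0.3380 / (0.25·0.3380 + 0.15·0.6620) ≈ 0.4598
After a stress test='pass': P(defective) = 0.75·0.4598 / (0.75·0.4598 + 0.85·0.5402) ≈ 0.4289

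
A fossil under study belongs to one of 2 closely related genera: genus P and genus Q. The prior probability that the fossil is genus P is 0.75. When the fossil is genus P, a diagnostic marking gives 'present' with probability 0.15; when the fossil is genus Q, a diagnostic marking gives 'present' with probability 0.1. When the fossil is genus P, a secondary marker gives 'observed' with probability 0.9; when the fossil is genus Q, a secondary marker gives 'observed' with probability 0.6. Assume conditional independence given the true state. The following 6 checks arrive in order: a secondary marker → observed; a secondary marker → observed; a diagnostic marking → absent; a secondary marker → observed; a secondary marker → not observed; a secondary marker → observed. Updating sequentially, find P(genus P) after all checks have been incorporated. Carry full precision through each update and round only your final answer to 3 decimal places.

Apply Bayes' rule sequentially, carrying P(genus P) forward.
After a secondary marker='observed': P(genus P) = 0.9·0.7500 / (0.9·0.7500 + 0.6·0.2500) ≈ 0.8182
After a secondary marker='observed': P(genus P) = 0.9·0.8182 / (0.9·0.8182 + 0.6·0.1818) ≈ 0.8710
After a diagnostic marking='absent': P(genus P) = 0.85·0.8710 / (0.85·0.8710 + 0.9·0.1290) ≈ 0.8644
After a secondary marker='observed': P(genus P) = 0.9·0.8644 / (0.9·0.8644 + 0.6·0.1356) ≈ 0.9053
After a secondary marker='not observed': P(genus P) = 0.1·0.9053 / (0.1·0.9053 + 0.4·0.0947) ≈ 0.7051
After a secondary marker='observed': P(genus P) = 0.9·0.7051 / (0.9·0.7051 + 0.6·0.2949) ≈ 0.7819

0.782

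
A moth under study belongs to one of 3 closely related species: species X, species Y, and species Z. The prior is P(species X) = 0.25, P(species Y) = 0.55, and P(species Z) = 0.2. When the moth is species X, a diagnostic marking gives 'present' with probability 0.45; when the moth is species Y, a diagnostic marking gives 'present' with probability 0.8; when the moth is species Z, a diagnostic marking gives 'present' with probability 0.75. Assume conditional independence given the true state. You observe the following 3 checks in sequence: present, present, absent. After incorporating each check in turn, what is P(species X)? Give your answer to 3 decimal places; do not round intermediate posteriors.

0.220

After 'present': normaliser = 0.45·0.2500 + 0.8·0.5500 + 0.75·0.2000; P(species X) ≈ 0.1601, P(species Y) ≈ 0.6263, P(species Z) ≈ 0.2135
After 'present': normaliser = 0.45·0.1601 + 0.8·0.6263 + 0.75·0.2135; P(species X) ≈ 0.0983, P(species Y) ≈ 0.6833, P(species Z) ≈ 0.2184
After 'absent': normaliser = 0.55·0.0983 + 0.2·0.6833 + 0.25·0.2184; P(species X) ≈ 0.2203, P(species Y) ≈ 0.5571, P(species Z) ≈ 0.2226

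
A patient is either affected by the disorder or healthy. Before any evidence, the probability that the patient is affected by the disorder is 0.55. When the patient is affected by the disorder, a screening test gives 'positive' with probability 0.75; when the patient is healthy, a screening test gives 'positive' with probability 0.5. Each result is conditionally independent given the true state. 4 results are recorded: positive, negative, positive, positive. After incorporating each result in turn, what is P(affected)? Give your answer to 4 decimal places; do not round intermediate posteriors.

After 'positive': P(affected) = 0.75·0.5500 / (0.75·0.5500 + 0.5·0.4500) ≈ 0.6471
After 'negative': P(affected) = 0.25·0.6471 / (0.25·0.6471 + 0.5·0.3529) ≈ 0.4783
After 'positive': P(affected) = 0.75·0.4783 / (0.75·0.4783 + 0.5·0.5217) ≈ 0.5789
After 'positive': P(affected) = 0.75·0.5789 / (0.75·0.5789 + 0.5·0.4211) ≈ 0.6735

0.6735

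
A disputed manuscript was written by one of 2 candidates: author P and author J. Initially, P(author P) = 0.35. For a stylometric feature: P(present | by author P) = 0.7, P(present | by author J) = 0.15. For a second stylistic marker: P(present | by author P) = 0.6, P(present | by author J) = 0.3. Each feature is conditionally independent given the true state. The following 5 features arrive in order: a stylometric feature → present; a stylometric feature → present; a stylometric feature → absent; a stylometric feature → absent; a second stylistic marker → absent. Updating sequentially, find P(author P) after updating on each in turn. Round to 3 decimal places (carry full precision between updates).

0.455

Each posterior becomes the prior for the next update.
After a stylometric feature='present': P(author P) = 0.7·0.3500 / (0.7·0.3500 + 0.15·0.6500) ≈ 0.7153
After a stylometric feature='present': P(author P) = 0.7·0.7153 / (0.7·0.7153 + 0.15·0.2847) ≈ 0.9214
After a stylometric feature='absent': P(author P) = 0.3·0.9214 / (0.3·0.9214 + 0.85·0.0786) ≈ 0.8054
After a stylometric feature='absent': P(author P) = 0.3·0.8054 / (0.3·0.8054 + 0.85·0.1946) ≈ 0.5936
After a second stylistic marker='absent': P(author P) = 0.4·0.5936 / (0.4·0.5936 + 0.7·0.4064) ≈ 0.4550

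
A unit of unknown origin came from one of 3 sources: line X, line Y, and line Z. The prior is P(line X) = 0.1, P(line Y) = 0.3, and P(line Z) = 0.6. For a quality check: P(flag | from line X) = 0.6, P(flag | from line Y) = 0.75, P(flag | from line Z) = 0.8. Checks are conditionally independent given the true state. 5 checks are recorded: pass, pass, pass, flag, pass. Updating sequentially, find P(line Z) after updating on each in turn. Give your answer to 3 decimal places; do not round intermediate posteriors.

Each posterior becomes the prior for the next update.
After 'pass': normaliser = 0.4·0.1000 + 0.25·0.3000 + 0.2·0.6000; P(line X) ≈ 0.1702, P(line Y) ≈ 0.3191, P(line Z) ≈ 0.5106
After 'pass': normaliser = 0.4·0.1702 + 0.25·0.3191 + 0.2·0.5106; P(line X) ≈ 0.2723, P(line Y) ≈ 0.3191, P(line Z) ≈ 0.4085
After 'pass': normaliser = 0.4·0.2723 + 0.25·0.3191 + 0.2·0.4085; P(line X) ≈ 0.4028, P(line Y) ≈ 0.2950, P(line Z) ≈ 0.3021
After 'flag': normaliser = 0.6·0.4028 + 0.75·0.2950 + 0.8·0.3021; P(line X) ≈ 0.3430, P(line Y) ≈ 0.3140, P(line Z) ≈ 0.3430
After 'pass': normaliser = 0.4·0.3430 + 0.25·0.3140 + 0.2·0.3430; P(line X) ≈ 0.4826, P(line Y) ≈ 0.2761, P(line Z) ≈ 0.2413

0.241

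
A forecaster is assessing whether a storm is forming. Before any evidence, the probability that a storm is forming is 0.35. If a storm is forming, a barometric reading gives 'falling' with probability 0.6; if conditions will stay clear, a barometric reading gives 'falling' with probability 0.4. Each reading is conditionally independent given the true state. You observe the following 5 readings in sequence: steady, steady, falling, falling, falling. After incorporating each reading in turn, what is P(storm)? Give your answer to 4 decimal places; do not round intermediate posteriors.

After 'steady': P(storm) = 0.4·0.3500 / (0.4·0.3500 + 0.6·0.6500) ≈ 0.2642
After 'steady': P(storm) = 0.4·0.2642 / (0.4·0.2642 + 0.6·0.7358) ≈ 0.1931
After 'falling': P(storm) = 0.6·0.1931 / (0.6·0.1931 + 0.4·0.8069) ≈ 0.2642
After 'falling': P(storm) = 0.6·0.2642 / (0.6·0.2642 + 0.4·0.7358) ≈ 0.3500
After 'falling': P(storm) = 0.6·0.3500 / (0.6·0.3500 + 0.4·0.6500) ≈ 0.4468

0.4468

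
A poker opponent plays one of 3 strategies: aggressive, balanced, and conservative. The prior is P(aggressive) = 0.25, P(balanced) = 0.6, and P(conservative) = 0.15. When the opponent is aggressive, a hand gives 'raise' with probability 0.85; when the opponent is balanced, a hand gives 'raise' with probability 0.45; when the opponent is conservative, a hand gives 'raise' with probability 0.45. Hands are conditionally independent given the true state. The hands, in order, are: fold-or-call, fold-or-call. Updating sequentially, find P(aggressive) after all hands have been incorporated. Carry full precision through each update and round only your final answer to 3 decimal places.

0.024

After 'fold-or-call': normaliser = 0.15·0.2500 + 0.55·0.6000 + 0.55·0.1500; P(aggressive) ≈ 0.0833, P(balanced) ≈ 0.7333, P(conservative) ≈ 0.1833
After 'fold-or-call': normaliser = 0.15·0.0833 + 0.55·0.7333 + 0.55·0.1833; P(aggressive) ≈ 0.0242, P(balanced) ≈ 0.7806, P(conservative) ≈ 0.1952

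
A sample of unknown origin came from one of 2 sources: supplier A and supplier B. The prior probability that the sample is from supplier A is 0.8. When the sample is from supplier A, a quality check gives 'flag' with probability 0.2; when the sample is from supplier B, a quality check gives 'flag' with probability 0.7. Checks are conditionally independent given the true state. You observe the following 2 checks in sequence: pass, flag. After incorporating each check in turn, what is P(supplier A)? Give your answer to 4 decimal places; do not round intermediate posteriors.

0.7529

After 'pass': P(supplier A) = 0.8·0.8000 / (0.8·0.8000 + 0.3·0.2000) ≈ 0.9143
After 'flag': P(supplier A) = 0.2·0.9143 / (0.2·0.9143 + 0.7·0.0857) ≈ 0.7529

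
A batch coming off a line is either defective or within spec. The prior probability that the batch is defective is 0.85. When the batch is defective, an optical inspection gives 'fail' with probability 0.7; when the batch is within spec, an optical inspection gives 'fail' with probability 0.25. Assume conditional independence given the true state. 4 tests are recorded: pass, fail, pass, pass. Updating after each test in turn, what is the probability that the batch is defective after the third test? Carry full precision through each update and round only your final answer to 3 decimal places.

After 'pass': P(defective) = 0.3·0.8500 / (0.3·0.8500 + 0.75·0.1500) ≈ 0.6939
After 'fail': P(defective) = 0.7·0.6939 / (0.7·0.6939 + 0.25·0.3061) ≈ 0.8639
After 'pass': P(defective) = 0.3·0.8639 / (0.3·0.8639 + 0.75·0.1361) ≈ 0.7174

0.717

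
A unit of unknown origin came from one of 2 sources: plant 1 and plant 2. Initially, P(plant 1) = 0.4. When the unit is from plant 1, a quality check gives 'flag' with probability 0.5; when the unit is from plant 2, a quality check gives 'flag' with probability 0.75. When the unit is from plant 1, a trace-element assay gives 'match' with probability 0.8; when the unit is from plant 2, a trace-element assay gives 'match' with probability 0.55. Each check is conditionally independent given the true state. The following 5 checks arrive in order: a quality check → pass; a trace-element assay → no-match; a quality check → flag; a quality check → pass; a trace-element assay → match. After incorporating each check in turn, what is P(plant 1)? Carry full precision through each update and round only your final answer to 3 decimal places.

0.535

Each posterior becomes the prior for the next update.
After a quality check='pass': P(plant 1) = 0.5·0.4000 / (0.5·0.4000 + 0.25·0.6000) ≈ 0.5714
After a trace-element assay='no-match': P(plant 1) = 0.2·0.5714 / (0.2·0.5714 + 0.45·0.4286) ≈ 0.3721
After a quality check='flag': P(plant 1) = 0.5·0.3721 / (0.5·0.3721 + 0.75·0.6279) ≈ 0.2832
After a quality check='pass': P(plant 1) = 0.5·0.2832 / (0.5·0.2832 + 0.25·0.7168) ≈ 0.4414
After a trace-element assay='match': P(plant 1) = 0.8·0.4414 / (0.8·0.4414 + 0.55·0.5586) ≈ 0.5347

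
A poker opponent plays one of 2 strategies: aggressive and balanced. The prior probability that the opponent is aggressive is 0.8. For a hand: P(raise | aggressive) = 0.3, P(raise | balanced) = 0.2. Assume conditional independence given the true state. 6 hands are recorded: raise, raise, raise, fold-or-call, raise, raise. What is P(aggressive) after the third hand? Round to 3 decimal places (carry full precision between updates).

Apply Bayes' rule sequentially, carrying P(aggressive) forward.
After 'raise': P(aggressive) = 0.3·0.8000 / (0.3·0.8000 + 0.2·0.2000) ≈ 0.8571
After 'raise': P(aggressive) = 0.3·0.8571 / (0.3·0.8571 + 0.2·0.1429) ≈ 0.9000
After 'raise': P(aggressive) = 0.3·0.9000 / (0.3·0.9000 + 0.2·0.1000) ≈ 0.9310

0.931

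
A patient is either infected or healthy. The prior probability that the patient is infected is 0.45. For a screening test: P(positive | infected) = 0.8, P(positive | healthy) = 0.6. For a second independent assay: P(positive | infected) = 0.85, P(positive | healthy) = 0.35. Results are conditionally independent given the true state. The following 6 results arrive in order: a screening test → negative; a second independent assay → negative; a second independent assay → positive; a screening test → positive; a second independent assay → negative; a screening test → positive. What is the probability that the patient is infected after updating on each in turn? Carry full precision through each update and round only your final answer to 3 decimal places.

Each posterior becomes the prior for the next update.
After a screening test='negative': P(infected) = 0.2·0.4500 / (0.2·0.4500 + 0.4·0.5500) ≈ 0.2903
After a second independent assay='negative': P(infected) = 0.15·0.2903 / (0.15·0.2903 + 0.65·0.7097) ≈ 0.0863
After a second independent assay='positive': P(infected) = 0.85·0.0863 / (0.85·0.0863 + 0.35·0.9137) ≈ 0.1865
After a screening test='positive': P(infected) = 0.8·0.1865 / (0.8·0.1865 + 0.6·0.8135) ≈ 0.2341
After a second independent assay='negative': P(infected) = 0.15·0.2341 / (0.15·0.2341 + 0.65·0.7659) ≈ 0.0659
After a screening test='positive': P(infected) = 0.8·0.0659 / (0.8·0.0659 + 0.6·0.9341) ≈ 0.0860

0.086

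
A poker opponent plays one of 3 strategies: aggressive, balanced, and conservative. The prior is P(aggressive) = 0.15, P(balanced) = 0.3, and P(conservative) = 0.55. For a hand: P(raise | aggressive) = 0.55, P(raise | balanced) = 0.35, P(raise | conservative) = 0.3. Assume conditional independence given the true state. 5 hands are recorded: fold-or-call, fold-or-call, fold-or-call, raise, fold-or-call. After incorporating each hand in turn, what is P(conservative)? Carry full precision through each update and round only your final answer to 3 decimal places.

0.642

Each posterior becomes the prior for the next update.
After 'fold-or-call': normaliser = 0.45·0.1500 + 0.65·0.3000 + 0.7·0.5500; P(aggressive) ≈ 0.1042, P(balanced) ≈ 0.3012, P(conservative) ≈ 0.5946
After 'fold-or-call': normaliser = 0.45·0.1042 + 0.65·0.3012 + 0.7·0.5946; P(aggressive) ≈ 0.0712, P(balanced) ≈ 0.2971, P(conservative) ≈ 0.6317
After 'fold-or-call': normaliser = 0.45·0.0712 + 0.65·0.2971 + 0.7·0.6317; P(aggressive) ≈ 0.0480, P(balanced) ≈ 0.2894, P(conservative) ≈ 0.6626
After 'raise': normaliser = 0.55·0.0480 + 0.35·0.2894 + 0.3·0.6626; P(aggressive) ≈ 0.0809, P(balanced) ≈ 0.3102, P(conservative) ≈ 0.6089
After 'fold-or-call': normaliser = 0.45·0.0809 + 0.65·0.3102 + 0.7·0.6089; P(aggressive) ≈ 0.0548, P(balanced) ≈ 0.3036, P(conservative) ≈ 0.6416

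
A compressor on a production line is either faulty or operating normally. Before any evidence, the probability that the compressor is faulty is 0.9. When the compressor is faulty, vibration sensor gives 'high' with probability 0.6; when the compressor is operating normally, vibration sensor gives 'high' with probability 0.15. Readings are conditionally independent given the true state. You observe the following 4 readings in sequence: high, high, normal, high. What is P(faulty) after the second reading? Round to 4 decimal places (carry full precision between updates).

0.9931

After 'high': P(faulty) = 0.6·0.9000 / (0.6·0.9000 + 0.15·0.1000) ≈ 0.9730
After 'high': P(faulty) = 0.6·0.9730 / (0.6·0.9730 + 0.15·0.0270) ≈ 0.9931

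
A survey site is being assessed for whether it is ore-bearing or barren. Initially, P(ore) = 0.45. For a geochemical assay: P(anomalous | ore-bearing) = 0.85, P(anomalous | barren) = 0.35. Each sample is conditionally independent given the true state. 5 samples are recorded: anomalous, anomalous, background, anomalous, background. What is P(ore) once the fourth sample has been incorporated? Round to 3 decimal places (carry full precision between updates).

0.730

After 'anomalous': P(ore) = 0.85·0.4500 / (0.85·0.4500 + 0.35·0.5500) ≈ 0.6652
After 'anomalous': P(ore) = 0.85·0.6652 / (0.85·0.6652 + 0.35·0.3348) ≈ 0.8283
After 'background': P(ore) = 0.15·0.8283 / (0.15·0.8283 + 0.65·0.1717) ≈ 0.5269
After 'anomalous': P(ore) = 0.85·0.5269 / (0.85·0.5269 + 0.35·0.4731) ≈ 0.7301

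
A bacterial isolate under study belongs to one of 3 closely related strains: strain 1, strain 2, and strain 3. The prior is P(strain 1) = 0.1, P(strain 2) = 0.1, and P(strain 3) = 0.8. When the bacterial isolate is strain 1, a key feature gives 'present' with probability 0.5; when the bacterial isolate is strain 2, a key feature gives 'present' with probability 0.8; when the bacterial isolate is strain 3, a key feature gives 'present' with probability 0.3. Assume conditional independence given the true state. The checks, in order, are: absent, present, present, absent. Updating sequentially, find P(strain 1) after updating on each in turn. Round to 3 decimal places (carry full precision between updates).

After 'absent': normaliser = 0.5·0.1000 + 0.2·0.1000 + 0.7·0.8000; P(strain 1) ≈ 0.0794, P(strain 2) ≈ 0.0317, P(strain 3) ≈ 0.8889
After 'present': normaliser = 0.5·0.0794 + 0.8·0.0317 + 0.3·0.8889; P(strain 1) ≈ 0.1196, P(strain 2) ≈ 0.0766, P(strain 3) ≈ 0.8038
After 'present': normaliser = 0.5·0.1196 + 0.8·0.0766 + 0.3·0.8038; P(strain 1) ≈ 0.1651, P(strain 2) ≈ 0.1691, P(strain 3) ≈ 0.6658
After 'absent': normaliser = 0.5·0.1651 + 0.2·0.1691 + 0.7·0.6658; P(strain 1) ≈ 0.1418, P(strain 2) ≈ 0.0581, P(strain 3) ≈ 0.8002

0.142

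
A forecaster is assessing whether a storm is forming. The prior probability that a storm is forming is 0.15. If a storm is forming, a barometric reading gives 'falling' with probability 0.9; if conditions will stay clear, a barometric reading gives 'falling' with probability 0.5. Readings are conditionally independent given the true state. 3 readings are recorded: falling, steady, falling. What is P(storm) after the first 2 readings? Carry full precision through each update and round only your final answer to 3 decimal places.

After 'falling': P(storm) = 0.9·0.1500 / (0.9·0.1500 + 0.5·0.8500) ≈ 0.2411
After 'steady': P(storm) = 0.1·0.2411 / (0.1·0.2411 + 0.5·0.7589) ≈ 0.0597

0.060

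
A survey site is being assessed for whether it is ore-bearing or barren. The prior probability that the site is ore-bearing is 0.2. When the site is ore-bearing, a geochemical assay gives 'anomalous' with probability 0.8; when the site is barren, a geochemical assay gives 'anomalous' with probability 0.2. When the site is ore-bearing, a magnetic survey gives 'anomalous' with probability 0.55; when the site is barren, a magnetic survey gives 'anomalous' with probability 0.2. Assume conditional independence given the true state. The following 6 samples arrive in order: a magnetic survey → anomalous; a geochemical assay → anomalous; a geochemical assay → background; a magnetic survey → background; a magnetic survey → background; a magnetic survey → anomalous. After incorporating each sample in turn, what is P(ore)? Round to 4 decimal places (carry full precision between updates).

After a magnetic survey='anomalous': P(ore) = 0.55·0.2000 / (0.55·0.2000 + 0.2·0.8000) ≈ 0.4074
After a geochemical assay='anomalous': P(ore) = 0.8·0.4074 / (0.8·0.4074 + 0.2·0.5926) ≈ 0.7333
After a geochemical assay='background': P(ore) = 0.2·0.7333 / (0.2·0.7333 + 0.8·0.2667) ≈ 0.4074
After a magnetic survey='background': P(ore) = 0.45·0.4074 / (0.45·0.4074 + 0.8·0.5926) ≈ 0.2789
After a magnetic survey='background': P(ore) = 0.45·0.2789 / (0.45·0.2789 + 0.8·0.7211) ≈ 0.1787
After a magnetic survey='anomalous': P(ore) = 0.55·0.1787 / (0.55·0.1787 + 0.2·0.8213) ≈ 0.3743

0.3743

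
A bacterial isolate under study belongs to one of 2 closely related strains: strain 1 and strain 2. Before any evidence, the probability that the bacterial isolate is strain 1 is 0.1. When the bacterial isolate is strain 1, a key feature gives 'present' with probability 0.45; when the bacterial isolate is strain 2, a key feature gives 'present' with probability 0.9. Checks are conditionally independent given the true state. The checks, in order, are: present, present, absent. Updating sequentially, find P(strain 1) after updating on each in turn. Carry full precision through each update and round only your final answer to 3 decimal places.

0.133

After 'present': P(strain 1) = 0.45·0.1000 / (0.45·0.1000 + 0.9·0.9000) ≈ 0.0526
After 'present': P(strain 1) = 0.45·0.0526 / (0.45·0.0526 + 0.9·0.9474) ≈ 0.0270
After 'absent': P(strain 1) = 0.55·0.0270 / (0.55·0.0270 + 0.1·0.9730) ≈ 0.1325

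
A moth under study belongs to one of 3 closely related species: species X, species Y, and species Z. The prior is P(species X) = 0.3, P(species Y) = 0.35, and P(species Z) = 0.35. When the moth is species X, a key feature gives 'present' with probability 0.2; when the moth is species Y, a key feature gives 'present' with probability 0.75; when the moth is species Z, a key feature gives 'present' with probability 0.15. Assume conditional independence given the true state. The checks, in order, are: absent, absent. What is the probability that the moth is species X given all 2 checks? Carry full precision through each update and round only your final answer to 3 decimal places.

0.411

After 'absent': normaliser = 0.8·0.3000 + 0.25·0.3500 + 0.85·0.3500; P(species X) ≈ 0.3840, P(species Y) ≈ 0.1400, P(species Z) ≈ 0.4760
After 'absent': normaliser = 0.8·0.3840 + 0.25·0.1400 + 0.85·0.4760; P(species X) ≈ 0.4114, P(species Y) ≈ 0.0469, P(species Z) ≈ 0.5418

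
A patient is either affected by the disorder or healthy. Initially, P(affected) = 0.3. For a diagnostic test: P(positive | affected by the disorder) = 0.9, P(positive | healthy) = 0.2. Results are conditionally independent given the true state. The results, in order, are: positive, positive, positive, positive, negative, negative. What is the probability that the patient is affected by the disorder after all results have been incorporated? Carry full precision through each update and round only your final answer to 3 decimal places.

After 'positive': P(affected) = 0.9·0.3000 / (0.9·0.3000 + 0.2·0.7000) ≈ 0.6585
After 'positive': P(affected) = 0.9·0.6585 / (0.9·0.6585 + 0.2·0.3415) ≈ 0.8967
After 'positive': P(affected) = 0.9·0.8967 / (0.9·0.8967 + 0.2·0.1033) ≈ 0.9750
After 'positive': P(affected) = 0.9·0.9750 / (0.9·0.9750 + 0.2·0.0250) ≈ 0.9943
After 'negative': P(affected) = 0.1·0.9943 / (0.1·0.9943 + 0.8·0.0057) ≈ 0.9565
After 'negative': P(affected) = 0.1·0.9565 / (0.1·0.9565 + 0.8·0.0435) ≈ 0.7330

0.733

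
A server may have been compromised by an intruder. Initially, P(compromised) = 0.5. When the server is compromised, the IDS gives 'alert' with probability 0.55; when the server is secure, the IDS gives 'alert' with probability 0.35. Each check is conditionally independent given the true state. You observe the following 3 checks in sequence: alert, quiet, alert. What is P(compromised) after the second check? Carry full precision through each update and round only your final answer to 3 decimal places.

0.521

After 'alert': P(compromised) = 0.55·0.5000 / (0.55·0.5000 + 0.35·0.5000) ≈ 0.6111
After 'quiet': P(compromised) = 0.45·0.6111 / (0.45·0.6111 + 0.65·0.3889) ≈ 0.5211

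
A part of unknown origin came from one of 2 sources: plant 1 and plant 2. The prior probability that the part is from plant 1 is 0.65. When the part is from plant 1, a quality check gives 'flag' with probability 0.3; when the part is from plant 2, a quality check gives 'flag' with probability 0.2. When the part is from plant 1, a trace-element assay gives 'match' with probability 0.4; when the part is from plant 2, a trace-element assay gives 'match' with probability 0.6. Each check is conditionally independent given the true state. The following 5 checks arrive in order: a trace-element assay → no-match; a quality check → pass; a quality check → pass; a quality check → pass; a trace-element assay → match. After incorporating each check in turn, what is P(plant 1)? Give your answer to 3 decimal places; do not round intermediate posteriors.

After a trace-element assay='no-match': P(plant 1) = 0.6·0.6500 / (0.6·0.6500 + 0.4·0.3500) ≈ 0.7358
After a quality check='pass': P(plant 1) = 0.7·0.7358 / (0.7·0.7358 + 0.8·0.2642) ≈ 0.7091
After a quality check='pass': P(plant 1) = 0.7·0.7091 / (0.7·0.7091 + 0.8·0.2909) ≈ 0.6808
After a quality check='pass': P(plant 1) = 0.7·0.6808 / (0.7·0.6808 + 0.8·0.3192) ≈ 0.6511
After a trace-element assay='match': P(plant 1) = 0.4·0.6511 / (0.4·0.6511 + 0.6·0.3489) ≈ 0.5544

0.554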